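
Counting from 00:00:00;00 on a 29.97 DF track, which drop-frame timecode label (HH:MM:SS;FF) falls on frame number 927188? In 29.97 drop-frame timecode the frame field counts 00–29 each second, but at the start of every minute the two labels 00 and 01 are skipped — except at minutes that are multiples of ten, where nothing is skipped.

08:35:37;06

Each 10-minute DF block holds 10 × 60 × 30 − 9 × 2 = 17982 frames. 927188 ÷ 17982 → 51 full blocks, remainder 10106.
Within the partial block the first minute is 1800 frames and each further minute 1798, so 5 further minute boundaries passed. Total skipped labels = 18 × 51 + 2 × 5 = 928.
Non-drop label index = 927188 + 928 = 928116; at 30 labels/s that is 08:35:37:06, i.e. DF 08:35:37;06.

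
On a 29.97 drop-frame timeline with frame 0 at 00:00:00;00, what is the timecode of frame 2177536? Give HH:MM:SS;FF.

20:10:57;04

Each 10-minute DF block holds 10 × 60 × 30 − 9 × 2 = 17982 frames. 2177536 ÷ 17982 → 121 full blocks, remainder 1714.
Within the partial block the first minute is 1800 frames and each further minute 1798, so 0 further minute boundaries passed. Total skipped labels = 18 × 121 + 2 × 0 = 2178.
Non-drop label index = 2177536 + 2178 = 2179714; at 30 labels/s that is 20:10:57:04, i.e. DF 20:10:57;04.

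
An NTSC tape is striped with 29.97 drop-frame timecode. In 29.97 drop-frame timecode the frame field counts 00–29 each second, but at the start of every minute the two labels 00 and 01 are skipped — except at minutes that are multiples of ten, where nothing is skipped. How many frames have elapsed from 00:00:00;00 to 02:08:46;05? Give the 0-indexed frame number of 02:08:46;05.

231553

Complete 10-minute blocks: 12, each 17982 frames → 215784.
Remaining 8 whole minutes in the current block: 1800 + 7 × 1798 = 14386 frames.
Within the current minute: 46 × 30 + 5 − 2 = 1383 (labels ;00/;01 skipped at this minute). Total = 215784 + 14386 + 1383 = 231553.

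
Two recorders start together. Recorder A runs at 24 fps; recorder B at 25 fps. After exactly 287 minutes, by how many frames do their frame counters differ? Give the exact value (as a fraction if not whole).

287 min = 17220 s.
A emits 24 × 17220 = 413280 frames; B emits 25 × 17220 = 430500.
Difference = 17220 frames; B is ahead of A.

17220 frames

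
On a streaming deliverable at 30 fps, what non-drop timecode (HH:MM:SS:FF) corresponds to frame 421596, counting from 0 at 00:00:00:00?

421596 ÷ 30 = 14053 full seconds, remainder 6 frames.
14053 s = 3 h 54 min 13 s.
Timecode: 03:54:13:06.

03:54:13:06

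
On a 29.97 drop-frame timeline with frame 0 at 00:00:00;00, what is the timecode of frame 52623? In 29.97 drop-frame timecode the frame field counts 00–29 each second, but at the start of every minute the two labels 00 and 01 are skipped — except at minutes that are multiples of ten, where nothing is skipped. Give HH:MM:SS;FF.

Each 10-minute DF block holds 10 × 60 × 30 − 9 × 2 = 17982 frames. 52623 ÷ 17982 → 2 full blocks, remainder 16659.
Within the partial block the first minute is 1800 frames and each further minute 1798, so 9 further minute boundaries passed. Total skipped labels = 18 × 2 + 2 × 9 = 54.
Non-drop label index = 52623 + 54 = 52677; at 30 labels/s that is 00:29:15:27, i.e. DF 00:29:15;27.

00:29:15;27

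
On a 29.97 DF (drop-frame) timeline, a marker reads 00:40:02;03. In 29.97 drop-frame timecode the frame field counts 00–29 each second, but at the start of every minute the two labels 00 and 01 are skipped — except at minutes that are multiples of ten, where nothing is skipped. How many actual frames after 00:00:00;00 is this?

Complete 10-minute blocks: 4, each 17982 frames → 71928.
Remaining 0 whole minutes in the current block: 0 frames.
Within the current minute: 2 × 30 + 3 = 63. Total = 71928 + 0 + 63 = 71991.

71991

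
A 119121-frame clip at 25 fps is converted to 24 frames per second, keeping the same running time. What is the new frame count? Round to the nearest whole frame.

114356 frames

Frames at target rate = 119121 × (24) / (25) = 2858904/25 ≈ 114356.160.
Nearest whole frame: 114356.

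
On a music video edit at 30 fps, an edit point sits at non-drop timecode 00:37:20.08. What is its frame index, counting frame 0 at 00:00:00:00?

Total seconds to the label: (0 × 3600 + 37 × 60 + 20) = 2240.
Frame index = 2240 × 30 + 8 = 67208.

67208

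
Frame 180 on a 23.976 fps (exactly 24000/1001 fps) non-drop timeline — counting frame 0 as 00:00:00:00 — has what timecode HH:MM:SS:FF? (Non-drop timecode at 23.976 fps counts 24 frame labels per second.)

180 ÷ 24 = 7 full seconds, remainder 12 frames.
7 s = 0 h 0 min 7 s.
Timecode: 00:00:07:12.

00:00:07:12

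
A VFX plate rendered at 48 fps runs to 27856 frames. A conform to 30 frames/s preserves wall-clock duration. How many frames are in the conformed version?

17410 frames

Target frames = source frames × (target rate / source rate) = 27856 × (30)/(48) = 27856 × 5/8 = 17410.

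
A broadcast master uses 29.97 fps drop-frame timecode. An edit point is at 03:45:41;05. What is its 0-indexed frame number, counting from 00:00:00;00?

405829

Complete 10-minute blocks: 22, each 17982 frames → 395604.
Remaining 5 whole minutes in the current block: 1800 + 4 × 1798 = 8992 frames.
Within the current minute: 41 × 30 + 5 − 2 = 1233 (labels ;00/;01 skipped at this minute). Total = 395604 + 8992 + 1233 = 405829.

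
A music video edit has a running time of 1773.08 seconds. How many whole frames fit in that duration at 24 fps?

Frames = 1773.08 × 24 = 1063848/25 ≈ 42553.9200.
Complete frames: 42553.

42553 frames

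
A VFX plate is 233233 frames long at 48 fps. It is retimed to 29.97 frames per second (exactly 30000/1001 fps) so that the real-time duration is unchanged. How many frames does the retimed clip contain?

145625 frames

Target frames = source frames × (target rate / source rate) = 233233 × (30000/1001)/(48) = 233233 × 625/1001 = 145625.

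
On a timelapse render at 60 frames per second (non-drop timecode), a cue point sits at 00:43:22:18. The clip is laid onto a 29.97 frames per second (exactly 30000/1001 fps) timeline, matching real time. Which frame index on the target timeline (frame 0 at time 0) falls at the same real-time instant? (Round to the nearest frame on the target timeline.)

Source frame index: (0×3600 + 43×60 + 22) × 60 + 18 = 156138.
Real time: 156138 / (60) = 26023/10 s.
Target frame: (26023/10) × (30000/1001) = 78069000/1001 ≈ 77991.009 → 77991.

frame 77991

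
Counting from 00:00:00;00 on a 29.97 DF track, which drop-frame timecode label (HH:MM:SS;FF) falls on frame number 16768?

Ten DF minutes hold 17982 frames, so frame 16768 lies in block 0 (frames 0–17981) with 16768 frames into that block.
The block's first minute is 1800 frames and the rest 1798 each; 16768 frames reaches minute 9, so 0 × 18 + 9 × 2 = 18 labels have been skipped so far.
Adding those back, label number 16768 + 18 = 16786 at 30 labels/s is 559 s + 16 f = 0 h 9 min 19 s frame 16, i.e. 00:09:19;16.

00:09:19;16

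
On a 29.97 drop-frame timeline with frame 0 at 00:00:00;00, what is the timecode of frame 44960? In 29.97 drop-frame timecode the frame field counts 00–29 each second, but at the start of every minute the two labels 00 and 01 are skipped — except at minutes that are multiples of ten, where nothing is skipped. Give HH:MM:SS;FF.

00:25:00;06

Each 10-minute DF block holds 10 × 60 × 30 − 9 × 2 = 17982 frames. 44960 ÷ 17982 → 2 full blocks, remainder 8996.
Within the partial block the first minute is 1800 frames and each further minute 1798, so 5 further minute boundaries passed. Total skipped labels = 18 × 2 + 2 × 5 = 46.
Non-drop label index = 44960 + 46 = 45006; at 30 labels/s that is 00:25:00:06, i.e. DF 00:25:00;06.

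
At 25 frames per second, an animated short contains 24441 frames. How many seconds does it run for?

977.64 seconds

Running time = 24441 / (25) = 977.64 s.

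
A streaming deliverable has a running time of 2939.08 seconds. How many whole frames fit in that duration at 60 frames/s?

Frames = 2939.08 × 60 = 881724/5 ≈ 176344.8000.
Complete frames: 176344.

176344 frames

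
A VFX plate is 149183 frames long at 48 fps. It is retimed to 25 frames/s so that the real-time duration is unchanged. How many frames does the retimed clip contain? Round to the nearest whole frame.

Frames at target rate = 149183 × (25) / (48) = 3729575/48 ≈ 77699.479.
Nearest whole frame: 77699.

77699 frames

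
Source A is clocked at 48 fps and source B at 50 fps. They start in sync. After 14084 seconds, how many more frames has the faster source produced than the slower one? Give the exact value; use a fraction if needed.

A emits 48 × 14084 = 676032 frames; B emits 50 × 14084 = 704200.
Difference = 28168 frames; B is ahead of A.

28168 frames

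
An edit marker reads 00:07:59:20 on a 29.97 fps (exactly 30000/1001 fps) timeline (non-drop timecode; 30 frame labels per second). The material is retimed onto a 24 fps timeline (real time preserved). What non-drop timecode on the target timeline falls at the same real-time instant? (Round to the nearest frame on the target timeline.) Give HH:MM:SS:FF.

Source frame index: (0×3600 + 7×60 + 59) × 30 + 20 = 14390.
Real time: 14390 / (30000/1001) = 1440439/3000 s.
Target frame: (1440439/3000) × (24) = 1440439/125 ≈ 11523.512 → 11524.
At 24 labels/s: frame 11524 → 00:08:00:04.

00:08:00:04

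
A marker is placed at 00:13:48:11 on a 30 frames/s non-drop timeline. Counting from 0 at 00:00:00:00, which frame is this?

frame 24851

Total seconds to the label: (0 × 3600 + 13 × 60 + 48) = 828.
Frame index = 828 × 30 + 11 = 24851.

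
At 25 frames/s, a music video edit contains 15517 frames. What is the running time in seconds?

Running time = 15517 / (25) = 620.68 s.

620.68 seconds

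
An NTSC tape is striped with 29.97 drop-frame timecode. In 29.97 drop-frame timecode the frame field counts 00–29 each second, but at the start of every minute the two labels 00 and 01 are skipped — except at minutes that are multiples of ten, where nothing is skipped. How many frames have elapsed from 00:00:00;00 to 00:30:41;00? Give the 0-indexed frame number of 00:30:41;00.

Complete 10-minute blocks: 3, each 17982 frames → 53946.
Remaining 0 whole minutes in the current block: 0 frames.
Within the current minute: 41 × 30 + 0 = 1230. Total = 53946 + 0 + 1230 = 55176.

55176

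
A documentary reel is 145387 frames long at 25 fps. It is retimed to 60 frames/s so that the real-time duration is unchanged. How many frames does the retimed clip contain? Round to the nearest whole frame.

Frames at target rate = 145387 × (60) / (25) = 1744644/5 ≈ 348928.800.
Nearest whole frame: 348929.

348929 frames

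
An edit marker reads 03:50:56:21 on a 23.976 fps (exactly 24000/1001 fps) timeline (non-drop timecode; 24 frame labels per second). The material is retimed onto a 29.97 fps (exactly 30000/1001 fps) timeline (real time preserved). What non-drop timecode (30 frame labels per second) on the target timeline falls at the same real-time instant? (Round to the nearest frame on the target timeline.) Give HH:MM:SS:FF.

Source frame index: (3×3600 + 50×60 + 56) × 24 + 21 = 332565.
Real time: 332565 / (24000/1001) = 22193171/1600 s.
Target frame: (22193171/1600) × (30000/1001) = 1662825/4 ≈ 415706.250 → 415706.
At 30 labels/s: frame 415706 → 03:50:56:26.

03:50:56:26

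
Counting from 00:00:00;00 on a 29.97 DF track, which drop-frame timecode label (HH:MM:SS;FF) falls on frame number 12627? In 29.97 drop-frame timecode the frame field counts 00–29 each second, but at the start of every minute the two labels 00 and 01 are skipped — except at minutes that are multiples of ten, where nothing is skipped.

00:07:01;11

Ten DF minutes hold 17982 frames, so frame 12627 lies in block 0 (frames 0–17981) with 12627 frames into that block.
The block's first minute is 1800 frames and the rest 1798 each; 12627 frames reaches minute 7, so 0 × 18 + 7 × 2 = 14 labels have been skipped so far.
Adding those back, label number 12627 + 14 = 12641 at 30 labels/s is 421 s + 11 f = 0 h 7 min 1 s frame 11, i.e. 00:07:01;11.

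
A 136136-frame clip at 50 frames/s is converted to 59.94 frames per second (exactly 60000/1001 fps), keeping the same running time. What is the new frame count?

163200 frames

Target frames = source frames × (target rate / source rate) = 136136 × (60000/1001)/(50) = 136136 × 1200/1001 = 163200.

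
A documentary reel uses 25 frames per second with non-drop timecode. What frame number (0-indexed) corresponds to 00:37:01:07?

Total seconds to the label: (0 × 3600 + 37 × 60 + 1) = 2221.
Frame index = 2221 × 25 + 7 = 55532.

frame 55532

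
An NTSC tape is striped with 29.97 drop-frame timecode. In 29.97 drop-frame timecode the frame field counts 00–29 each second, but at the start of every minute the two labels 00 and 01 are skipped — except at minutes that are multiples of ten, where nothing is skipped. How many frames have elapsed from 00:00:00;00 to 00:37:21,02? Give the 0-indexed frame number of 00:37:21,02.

Complete 10-minute blocks: 3, each 17982 frames → 53946.
Remaining 7 whole minutes in the current block: 1800 + 6 × 1798 = 12588 frames.
Within the current minute: 21 × 30 + 2 − 2 = 630 (labels ;00/;01 skipped at this minute). Total = 53946 + 12588 + 630 = 67164.

67164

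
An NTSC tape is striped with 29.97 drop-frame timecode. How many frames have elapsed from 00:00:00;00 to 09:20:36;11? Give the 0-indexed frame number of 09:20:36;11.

1008083

As if non-drop at 30 labels/s: (9 × 3600 + 20 × 60 + 36) × 30 + 11 = 1009091.
Minute boundaries passed: 560; those not divisible by 10: 560 − 56 = 504; dropped labels = 2 × 504 = 1008.
Actual frame index = 1009091 − 1008 = 1008083.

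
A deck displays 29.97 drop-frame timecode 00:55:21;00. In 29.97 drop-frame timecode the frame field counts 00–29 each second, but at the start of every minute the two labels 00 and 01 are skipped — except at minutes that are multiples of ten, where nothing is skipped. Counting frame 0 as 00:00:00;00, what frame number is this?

99530

Complete 10-minute blocks: 5, each 17982 frames → 89910.
Remaining 5 whole minutes in the current block: 1800 + 4 × 1798 = 8992 frames.
Within the current minute: 21 × 30 + 0 − 2 = 628 (labels ;00/;01 skipped at this minute). Total = 89910 + 8992 + 628 = 99530.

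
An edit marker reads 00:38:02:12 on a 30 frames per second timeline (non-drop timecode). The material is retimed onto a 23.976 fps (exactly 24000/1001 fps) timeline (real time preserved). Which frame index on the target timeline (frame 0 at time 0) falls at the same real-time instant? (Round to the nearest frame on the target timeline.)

Source frame index: (0×3600 + 38×60 + 2) × 30 + 12 = 68472.
Real time: 68472 / (30) = 11412/5 s.
Target frame: (11412/5) × (24000/1001) = 54777600/1001 ≈ 54722.877 → 54723.

frame 54723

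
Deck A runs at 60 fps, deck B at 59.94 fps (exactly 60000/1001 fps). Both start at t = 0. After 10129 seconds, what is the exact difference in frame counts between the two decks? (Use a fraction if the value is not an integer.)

86820/143 frames

A emits 60 × 10129 = 607740 frames; B emits 60000/1001 × 10129 = 86820000/143.
Difference = 86820/143 frames (≈ 607.1329); B is behind A.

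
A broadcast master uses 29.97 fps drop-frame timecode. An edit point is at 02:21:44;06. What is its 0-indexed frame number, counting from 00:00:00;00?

254872

As if non-drop at 30 labels/s: (2 × 3600 + 21 × 60 + 44) × 30 + 6 = 255126.
Minute boundaries passed: 141; those not divisible by 10: 141 − 14 = 127; dropped labels = 2 × 127 = 254.
Actual frame index = 255126 − 254 = 254872.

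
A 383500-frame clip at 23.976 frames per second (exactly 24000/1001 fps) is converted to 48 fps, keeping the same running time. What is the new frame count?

Target frames = source frames × (target rate / source rate) = 383500 × (48)/(24000/1001) = 383500 × 1001/500 = 767767.

767767 frames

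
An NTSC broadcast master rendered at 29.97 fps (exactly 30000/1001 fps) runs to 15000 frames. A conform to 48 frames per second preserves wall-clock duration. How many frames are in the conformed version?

24024 frames

Target frames = source frames × (target rate / source rate) = 15000 × (48)/(30000/1001) = 15000 × 1001/625 = 24024.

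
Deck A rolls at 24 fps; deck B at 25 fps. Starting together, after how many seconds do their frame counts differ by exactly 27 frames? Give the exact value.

The gap grows by |25 − 24| = 1 frame per second.
Time for a 27-frame gap: 27 ÷ (1) = 27 s.

27 seconds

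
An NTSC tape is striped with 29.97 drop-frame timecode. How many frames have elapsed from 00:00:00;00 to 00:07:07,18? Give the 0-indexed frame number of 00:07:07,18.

12814

Complete 10-minute blocks: 0, each 17982 frames → 0.
Remaining 7 whole minutes in the current block: 1800 + 6 × 1798 = 12588 frames.
Within the current minute: 7 × 30 + 18 − 2 = 226 (labels ;00/;01 skipped at this minute). Total = 0 + 12588 + 226 = 12814.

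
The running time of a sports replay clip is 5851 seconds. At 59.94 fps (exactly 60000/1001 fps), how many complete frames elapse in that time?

350709 frames

Frames = 5851 × 60000/1001 = 351060000/1001 ≈ 350709.2907.
Complete frames: 350709.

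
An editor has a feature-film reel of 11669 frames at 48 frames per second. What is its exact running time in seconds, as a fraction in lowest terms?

11669/48 seconds

Running time = 11669 ÷ (48) = 11669 × 1/48 = 11669/48 s.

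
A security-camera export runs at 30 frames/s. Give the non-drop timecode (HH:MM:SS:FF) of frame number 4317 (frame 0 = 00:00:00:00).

00:02:23:27

4317 ÷ 30 = 143 full seconds, remainder 27 frames.
143 s = 0 h 2 min 23 s.
Timecode: 00:02:23:27.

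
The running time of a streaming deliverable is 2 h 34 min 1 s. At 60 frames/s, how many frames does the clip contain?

554460 frames

2 h 34 min 1 s = 9241 s.
Frames = 9241 × 60 = 554460.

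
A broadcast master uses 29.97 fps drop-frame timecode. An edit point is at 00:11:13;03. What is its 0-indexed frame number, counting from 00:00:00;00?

20173

Complete 10-minute blocks: 1, each 17982 frames → 17982.
Remaining 1 whole minute in the current block: 1800 + 0 × 1798 = 1800 frames.
Within the current minute: 13 × 30 + 3 − 2 = 391 (labels ;00/;01 skipped at this minute). Total = 17982 + 1800 + 391 = 20173.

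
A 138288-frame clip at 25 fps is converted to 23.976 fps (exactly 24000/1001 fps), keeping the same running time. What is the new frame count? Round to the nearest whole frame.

Frames at target rate = 138288 × (24000/1001) / (25) = 132756480/1001 ≈ 132623.856.
Nearest whole frame: 132624.

132624 frames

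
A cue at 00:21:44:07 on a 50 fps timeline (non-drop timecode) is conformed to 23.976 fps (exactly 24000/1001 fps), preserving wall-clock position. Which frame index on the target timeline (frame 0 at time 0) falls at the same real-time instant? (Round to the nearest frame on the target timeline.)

Source frame index: (0×3600 + 21×60 + 44) × 50 + 7 = 65207.
Real time: 65207 / (50) = 65207/50 s.
Target frame: (65207/50) × (24000/1001) = 31299360/1001 ≈ 31268.092 → 31268.

frame 31268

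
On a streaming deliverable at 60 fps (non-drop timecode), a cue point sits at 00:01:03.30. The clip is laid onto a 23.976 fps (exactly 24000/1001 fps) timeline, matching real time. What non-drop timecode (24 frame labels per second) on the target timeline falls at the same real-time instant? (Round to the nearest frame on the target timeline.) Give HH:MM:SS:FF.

00:01:03:10

Source frame index: (0×3600 + 1×60 + 3) × 60 + 30 = 3810.
Real time: 3810 / (60) = 127/2 s.
Target frame: (127/2) × (24000/1001) = 1524000/1001 ≈ 1522.478 → 1522.
At 24 labels/s: frame 1522 → 00:01:03:10.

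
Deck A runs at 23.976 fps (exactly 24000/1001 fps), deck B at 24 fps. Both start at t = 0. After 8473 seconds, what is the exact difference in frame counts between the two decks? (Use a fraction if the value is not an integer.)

A emits 24000/1001 × 8473 = 203352000/1001 frames; B emits 24 × 8473 = 203352.
Difference = 203352/1001 frames (≈ 203.1489); B is ahead of A.

203352/1001 frames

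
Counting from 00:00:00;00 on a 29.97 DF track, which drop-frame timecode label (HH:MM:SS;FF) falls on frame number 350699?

03:15:01;21

Each 10-minute DF block holds 10 × 60 × 30 − 9 × 2 = 17982 frames. 350699 ÷ 17982 → 19 full blocks, remainder 9041.
Within the partial block the first minute is 1800 frames and each further minute 1798, so 5 further minute boundaries passed. Total skipped labels = 18 × 19 + 2 × 5 = 352.
Non-drop label index = 350699 + 352 = 351051; at 30 labels/s that is 03:15:01:21, i.e. DF 03:15:01;21.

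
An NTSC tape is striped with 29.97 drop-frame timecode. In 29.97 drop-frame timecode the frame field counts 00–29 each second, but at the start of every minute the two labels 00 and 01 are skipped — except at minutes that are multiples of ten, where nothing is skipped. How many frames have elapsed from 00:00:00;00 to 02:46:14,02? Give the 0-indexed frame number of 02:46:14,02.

Complete 10-minute blocks: 16, each 17982 frames → 287712.
Remaining 6 whole minutes in the current block: 1800 + 5 × 1798 = 10790 frames.
Within the current minute: 14 × 30 + 2 − 2 = 420 (labels ;00/;01 skipped at this minute). Total = 287712 + 10790 + 420 = 298922.

298922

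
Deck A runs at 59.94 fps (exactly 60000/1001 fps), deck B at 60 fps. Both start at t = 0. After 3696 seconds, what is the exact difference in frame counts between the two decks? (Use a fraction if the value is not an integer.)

A emits 60000/1001 × 3696 = 2880000/13 frames; B emits 60 × 3696 = 221760.
Difference = 2880/13 frames (≈ 221.5385); B is ahead of A.

2880/13 frames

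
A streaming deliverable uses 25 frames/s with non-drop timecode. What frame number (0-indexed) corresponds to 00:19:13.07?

Total seconds to the label: (0 × 3600 + 19 × 60 + 13) = 1153.
Frame index = 1153 × 25 + 7 = 28832.

frame 28832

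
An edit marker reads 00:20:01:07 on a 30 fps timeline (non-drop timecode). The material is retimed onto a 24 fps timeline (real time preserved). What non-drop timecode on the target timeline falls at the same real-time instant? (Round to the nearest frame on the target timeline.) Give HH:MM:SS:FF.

00:20:01:06

Source frame index: (0×3600 + 20×60 + 1) × 30 + 7 = 36037.
Real time: 36037 / (30) = 36037/30 s.
Target frame: (36037/30) × (24) = 144148/5 ≈ 28829.600 → 28830.
At 24 labels/s: frame 28830 → 00:20:01:06.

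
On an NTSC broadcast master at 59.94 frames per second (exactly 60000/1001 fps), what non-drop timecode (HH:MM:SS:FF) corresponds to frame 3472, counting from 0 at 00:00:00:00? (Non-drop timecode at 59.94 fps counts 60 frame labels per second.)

3472 ÷ 60 = 57 full seconds, remainder 52 frames.
57 s = 0 h 0 min 57 s.
Timecode: 00:00:57:52.

00:00:57:52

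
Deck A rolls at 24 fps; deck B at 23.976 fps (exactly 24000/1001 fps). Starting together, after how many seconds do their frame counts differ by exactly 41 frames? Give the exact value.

The gap grows by |24000/1001 − 24| = 24/1001 frames per second.
Time for a 41-frame gap: 41 ÷ (24/1001) = 41041/24 s.

41041/24 seconds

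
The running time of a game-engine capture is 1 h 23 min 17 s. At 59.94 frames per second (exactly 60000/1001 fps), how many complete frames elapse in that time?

1 h 23 min 17 s = 4997 s.
Frames = 4997 × 60000/1001 = 299820000/1001 ≈ 299520.4795.
Complete frames: 299520.

299520 frames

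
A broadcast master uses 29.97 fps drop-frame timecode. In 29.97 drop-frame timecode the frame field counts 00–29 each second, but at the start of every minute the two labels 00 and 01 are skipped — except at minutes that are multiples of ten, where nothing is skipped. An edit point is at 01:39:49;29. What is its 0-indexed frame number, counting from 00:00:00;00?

Complete 10-minute blocks: 9, each 17982 frames → 161838.
Remaining 9 whole minutes in the current block: 1800 + 8 × 1798 = 16184 frames.
Within the current minute: 49 × 30 + 29 − 2 = 1497 (labels ;00/;01 skipped at this minute). Total = 161838 + 16184 + 1497 = 179519.

179519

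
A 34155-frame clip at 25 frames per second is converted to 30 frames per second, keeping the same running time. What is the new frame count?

40986 frames

Target frames = source frames × (target rate / source rate) = 34155 × (30)/(25) = 34155 × 6/5 = 40986.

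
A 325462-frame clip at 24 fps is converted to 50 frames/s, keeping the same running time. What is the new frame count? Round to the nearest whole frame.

Frames at target rate = 325462 × (50) / (24) = 4068275/6 ≈ 678045.833.
Nearest whole frame: 678046.

678046 frames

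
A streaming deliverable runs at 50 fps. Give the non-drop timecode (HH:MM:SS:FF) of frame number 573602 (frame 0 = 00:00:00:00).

573602 ÷ 50 = 11472 full seconds, remainder 2 frames.
11472 s = 3 h 11 min 12 s.
Timecode: 03:11:12:02.

03:11:12:02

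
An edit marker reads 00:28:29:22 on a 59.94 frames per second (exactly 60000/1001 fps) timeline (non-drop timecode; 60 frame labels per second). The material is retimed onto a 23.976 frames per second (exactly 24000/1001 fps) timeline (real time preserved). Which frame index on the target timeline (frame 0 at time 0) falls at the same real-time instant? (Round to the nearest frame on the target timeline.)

Source frame index: (0×3600 + 28×60 + 29) × 60 + 22 = 102562.
Real time: 102562 / (60000/1001) = 51332281/30000 s.
Target frame: (51332281/30000) × (24000/1001) = 205124/5 ≈ 41024.800 → 41025.

frame 41025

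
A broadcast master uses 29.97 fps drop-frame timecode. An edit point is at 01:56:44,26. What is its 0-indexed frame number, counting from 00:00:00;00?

As if non-drop at 30 labels/s: (1 × 3600 + 56 × 60 + 44) × 30 + 26 = 210146.
Minute boundaries passed: 116; those not divisible by 10: 116 − 11 = 105; dropped labels = 2 × 105 = 210.
Actual frame index = 210146 − 210 = 209936.

209936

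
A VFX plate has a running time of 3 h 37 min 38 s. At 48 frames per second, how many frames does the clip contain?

3 h 37 min 38 s = 13058 s.
Frames = 13058 × 48 = 626784.

626784 frames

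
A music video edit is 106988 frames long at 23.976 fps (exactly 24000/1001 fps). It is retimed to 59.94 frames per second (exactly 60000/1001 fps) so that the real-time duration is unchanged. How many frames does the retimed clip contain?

267470 frames

Frames at target rate = 106988 × (60000/1001) / (24000/1001) = 267470.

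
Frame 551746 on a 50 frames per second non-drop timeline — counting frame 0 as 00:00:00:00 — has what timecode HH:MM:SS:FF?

03:03:54:46

551746 ÷ 50 = 11034 full seconds, remainder 46 frames.
11034 s = 3 h 3 min 54 s.
Timecode: 03:03:54:46.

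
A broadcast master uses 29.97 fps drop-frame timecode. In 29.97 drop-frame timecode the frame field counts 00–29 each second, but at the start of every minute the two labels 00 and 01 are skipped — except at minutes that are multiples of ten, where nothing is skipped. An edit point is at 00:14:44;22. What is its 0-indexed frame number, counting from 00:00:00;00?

26516

Complete 10-minute blocks: 1, each 17982 frames → 17982.
Remaining 4 whole minutes in the current block: 1800 + 3 × 1798 = 7194 frames.
Within the current minute: 44 × 30 + 22 − 2 = 1340 (labels ;00/;01 skipped at this minute). Total = 17982 + 7194 + 1340 = 26516.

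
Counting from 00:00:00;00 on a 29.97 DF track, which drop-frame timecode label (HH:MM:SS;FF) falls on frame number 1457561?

13:30:33;29

Each 10-minute DF block holds 10 × 60 × 30 − 9 × 2 = 17982 frames. 1457561 ÷ 17982 → 81 full blocks, remainder 1019.
Within the partial block the first minute is 1800 frames and each further minute 1798, so 0 further minute boundaries passed. Total skipped labels = 18 × 81 + 2 × 0 = 1458.
Non-drop label index = 1457561 + 1458 = 1459019; at 30 labels/s that is 13:30:33:29, i.e. DF 13:30:33;29.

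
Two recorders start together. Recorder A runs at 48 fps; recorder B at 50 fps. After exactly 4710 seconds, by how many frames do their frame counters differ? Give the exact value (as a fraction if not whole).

9420 frames

A emits 48 × 4710 = 226080 frames; B emits 50 × 4710 = 235500.
Difference = 9420 frames; B is ahead of A.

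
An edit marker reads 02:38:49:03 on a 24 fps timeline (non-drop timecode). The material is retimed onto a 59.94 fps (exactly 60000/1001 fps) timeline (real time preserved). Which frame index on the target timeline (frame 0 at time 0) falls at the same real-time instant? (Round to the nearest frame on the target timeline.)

Source frame index: (2×3600 + 38×60 + 49) × 24 + 3 = 228699.
Real time: 228699 / (24) = 76233/8 s.
Target frame: (76233/8) × (60000/1001) = 571747500/1001 ≈ 571176.324 → 571176.

frame 571176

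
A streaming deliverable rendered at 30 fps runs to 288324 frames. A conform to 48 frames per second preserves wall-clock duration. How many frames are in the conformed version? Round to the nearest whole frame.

Frames at target rate = 288324 × (48) / (30) = 2306592/5 ≈ 461318.400.
Nearest whole frame: 461318.

461318 frames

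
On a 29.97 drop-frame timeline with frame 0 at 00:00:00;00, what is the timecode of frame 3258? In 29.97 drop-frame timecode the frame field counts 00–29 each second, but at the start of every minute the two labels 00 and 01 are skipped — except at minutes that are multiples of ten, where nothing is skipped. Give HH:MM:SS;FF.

Ten DF minutes hold 17982 frames, so frame 3258 lies in block 0 (frames 0–17981) with 3258 frames into that block.
The block's first minute is 1800 frames and the rest 1798 each; 3258 frames reaches minute 1, so 0 × 18 + 1 × 2 = 2 labels have been skipped so far.
Adding those back, label number 3258 + 2 = 3260 at 30 labels/s is 108 s + 20 f = 0 h 1 min 48 s frame 20, i.e. 00:01:48;20.

00:01:48;20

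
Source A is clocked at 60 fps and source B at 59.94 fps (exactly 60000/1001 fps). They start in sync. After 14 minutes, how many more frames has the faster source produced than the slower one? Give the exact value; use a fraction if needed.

14 min = 840 s.
A emits 60 × 840 = 50400 frames; B emits 60000/1001 × 840 = 7200000/143.
Difference = 7200/143 frames (≈ 50.3497); B is behind A.

7200/143 frames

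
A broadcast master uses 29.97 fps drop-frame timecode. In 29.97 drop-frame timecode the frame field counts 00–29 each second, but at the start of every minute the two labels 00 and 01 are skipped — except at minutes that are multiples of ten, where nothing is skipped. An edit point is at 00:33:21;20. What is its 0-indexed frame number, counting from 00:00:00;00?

59990

Complete 10-minute blocks: 3, each 17982 frames → 53946.
Remaining 3 whole minutes in the current block: 1800 + 2 × 1798 = 5396 frames.
Within the current minute: 21 × 30 + 20 − 2 = 648 (labels ;00/;01 skipped at this minute). Total = 53946 + 5396 + 648 = 59990.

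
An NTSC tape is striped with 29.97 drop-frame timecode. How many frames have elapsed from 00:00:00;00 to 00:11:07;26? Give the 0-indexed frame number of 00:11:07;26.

As if non-drop at 30 labels/s: (0 × 3600 + 11 × 60 + 7) × 30 + 26 = 20036.
Minute boundaries passed: 11; those not divisible by 10: 11 − 1 = 10; dropped labels = 2 × 10 = 20.
Actual frame index = 20036 − 20 = 20016.

20016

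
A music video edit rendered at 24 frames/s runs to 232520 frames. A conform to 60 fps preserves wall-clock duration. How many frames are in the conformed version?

581300 frames

Target frames = source frames × (target rate / source rate) = 232520 × (60)/(24) = 232520 × 5/2 = 581300.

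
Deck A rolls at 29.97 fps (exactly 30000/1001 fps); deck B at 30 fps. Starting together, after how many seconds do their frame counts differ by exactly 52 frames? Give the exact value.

The gap grows by |30 − 30000/1001| = 30/1001 frames per second.
Time for a 52-frame gap: 52 ÷ (30/1001) = 26026/15 s.

26026/15 seconds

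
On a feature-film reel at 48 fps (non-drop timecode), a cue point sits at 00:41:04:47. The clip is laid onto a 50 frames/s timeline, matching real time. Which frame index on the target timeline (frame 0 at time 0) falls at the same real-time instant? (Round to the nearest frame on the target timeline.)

Source frame index: (0×3600 + 41×60 + 4) × 48 + 47 = 118319.
Real time: 118319 / (48) = 118319/48 s.
Target frame: (118319/48) × (50) = 2957975/24 ≈ 123248.958 → 123249.

frame 123249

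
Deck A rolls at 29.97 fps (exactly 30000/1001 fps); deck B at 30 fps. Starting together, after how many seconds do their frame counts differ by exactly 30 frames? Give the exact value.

1001 seconds

The gap grows by |30 − 30000/1001| = 30/1001 frames per second.
Time for a 30-frame gap: 30 ÷ (30/1001) = 1001 s.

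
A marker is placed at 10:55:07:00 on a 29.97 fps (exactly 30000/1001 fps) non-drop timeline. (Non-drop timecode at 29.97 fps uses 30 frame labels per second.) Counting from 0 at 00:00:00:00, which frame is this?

frame 1179210

Total seconds to the label: (10 × 3600 + 55 × 60 + 7) = 39307.
Frame index = 39307 × 30 + 0 = 1179210.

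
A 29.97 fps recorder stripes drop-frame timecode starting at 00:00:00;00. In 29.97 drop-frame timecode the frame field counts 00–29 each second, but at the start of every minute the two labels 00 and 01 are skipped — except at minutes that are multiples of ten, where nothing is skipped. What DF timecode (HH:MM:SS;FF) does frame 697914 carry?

06:28:07;04

Ten DF minutes hold 17982 frames, so frame 697914 lies in block 38 (frames 683316–701297) with 14598 frames into that block.
The block's first minute is 1800 frames and the rest 1798 each; 14598 frames reaches minute 8, so 38 × 18 + 8 × 2 = 700 labels have been skipped so far.
Adding those back, label number 697914 + 700 = 698614 at 30 labels/s is 23287 s + 4 f = 6 h 28 min 7 s frame 4, i.e. 06:28:07;04.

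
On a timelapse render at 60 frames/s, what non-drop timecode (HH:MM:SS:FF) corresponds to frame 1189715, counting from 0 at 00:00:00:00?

05:30:28:35

1189715 ÷ 60 = 19828 full seconds, remainder 35 frames.
19828 s = 5 h 30 min 28 s.
Timecode: 05:30:28:35.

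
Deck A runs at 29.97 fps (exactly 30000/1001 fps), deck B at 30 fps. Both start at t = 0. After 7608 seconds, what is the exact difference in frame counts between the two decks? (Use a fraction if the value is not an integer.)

A emits 30000/1001 × 7608 = 228240000/1001 frames; B emits 30 × 7608 = 228240.
Difference = 228240/1001 frames (≈ 228.0120); B is ahead of A.

228240/1001 frames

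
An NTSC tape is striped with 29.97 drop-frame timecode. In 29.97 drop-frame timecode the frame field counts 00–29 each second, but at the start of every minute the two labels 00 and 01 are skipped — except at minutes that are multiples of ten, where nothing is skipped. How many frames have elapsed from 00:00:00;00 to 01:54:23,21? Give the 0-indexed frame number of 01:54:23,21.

205705

As if non-drop at 30 labels/s: (1 × 3600 + 54 × 60 + 23) × 30 + 21 = 205911.
Minute boundaries passed: 114; those not divisible by 10: 114 − 11 = 103; dropped labels = 2 × 103 = 206.
Actual frame index = 205911 − 206 = 205705.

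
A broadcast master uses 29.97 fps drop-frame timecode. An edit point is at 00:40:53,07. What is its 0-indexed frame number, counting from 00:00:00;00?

73525

As if non-drop at 30 labels/s: (0 × 3600 + 40 × 60 + 53) × 30 + 7 = 73597.
Minute boundaries passed: 40; those not divisible by 10: 40 − 4 = 36; dropped labels = 2 × 36 = 72.
Actual frame index = 73597 − 72 = 73525.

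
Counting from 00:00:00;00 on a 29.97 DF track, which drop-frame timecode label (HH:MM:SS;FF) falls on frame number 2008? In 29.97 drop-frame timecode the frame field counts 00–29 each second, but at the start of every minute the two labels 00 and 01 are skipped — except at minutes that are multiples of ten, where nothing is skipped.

00:01:07;00

Each 10-minute DF block holds 10 × 60 × 30 − 9 × 2 = 17982 frames. 2008 ÷ 17982 → 0 full blocks, remainder 2008.
Within the partial block the first minute is 1800 frames and each further minute 1798, so 1 further minute boundary passed. Total skipped labels = 18 × 0 + 2 × 1 = 2.
Non-drop label index = 2008 + 2 = 2010; at 30 labels/s that is 00:01:07:00, i.e. DF 00:01:07;00.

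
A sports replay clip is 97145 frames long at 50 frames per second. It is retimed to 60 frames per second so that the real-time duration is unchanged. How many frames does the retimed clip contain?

116574 frames

Target frames = source frames × (target rate / source rate) = 97145 × (60)/(50) = 97145 × 6/5 = 116574.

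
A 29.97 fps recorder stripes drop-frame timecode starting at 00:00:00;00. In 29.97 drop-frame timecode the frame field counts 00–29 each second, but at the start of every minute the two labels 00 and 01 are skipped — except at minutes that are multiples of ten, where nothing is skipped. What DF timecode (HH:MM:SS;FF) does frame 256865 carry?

02:22:50;21

Ten DF minutes hold 17982 frames, so frame 256865 lies in block 14 (frames 251748–269729) with 5117 frames into that block.
The block's first minute is 1800 frames and the rest 1798 each; 5117 frames reaches minute 2, so 14 × 18 + 2 × 2 = 256 labels have been skipped so far.
Adding those back, label number 256865 + 256 = 257121 at 30 labels/s is 8570 s + 21 f = 2 h 22 min 50 s frame 21, i.e. 02:22:50;21.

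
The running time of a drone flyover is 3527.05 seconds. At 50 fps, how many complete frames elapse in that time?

Frames = 3527.05 × 50 = 352705/2 ≈ 176352.5000.
Complete frames: 176352.

176352 frames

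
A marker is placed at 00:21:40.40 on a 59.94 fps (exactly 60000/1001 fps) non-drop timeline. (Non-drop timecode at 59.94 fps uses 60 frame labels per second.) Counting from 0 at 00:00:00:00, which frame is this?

frame 78040

Total seconds to the label: (0 × 3600 + 21 × 60 + 40) = 1300.
Frame index = 1300 × 60 + 40 = 78040.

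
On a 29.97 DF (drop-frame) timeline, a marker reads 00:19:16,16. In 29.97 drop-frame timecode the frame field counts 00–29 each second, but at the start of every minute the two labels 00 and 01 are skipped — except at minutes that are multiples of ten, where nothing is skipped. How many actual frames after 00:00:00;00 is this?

34660

Complete 10-minute blocks: 1, each 17982 frames → 17982.
Remaining 9 whole minutes in the current block: 1800 + 8 × 1798 = 16184 frames.
Within the current minute: 16 × 30 + 16 − 2 = 494 (labels ;00/;01 skipped at this minute). Total = 17982 + 16184 + 494 = 34660.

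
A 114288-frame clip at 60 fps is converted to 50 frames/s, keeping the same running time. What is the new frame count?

95240 frames

Target frames = source frames × (target rate / source rate) = 114288 × (50)/(60) = 114288 × 5/6 = 95240.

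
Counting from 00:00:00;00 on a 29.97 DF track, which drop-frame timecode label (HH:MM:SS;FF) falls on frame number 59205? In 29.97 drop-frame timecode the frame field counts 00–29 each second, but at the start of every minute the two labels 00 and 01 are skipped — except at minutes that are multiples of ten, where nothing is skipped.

Ten DF minutes hold 17982 frames, so frame 59205 lies in block 3 (frames 53946–71927) with 5259 frames into that block.
The block's first minute is 1800 frames and the rest 1798 each; 5259 frames reaches minute 2, so 3 × 18 + 2 × 2 = 58 labels have been skipped so far.
Adding those back, label number 59205 + 58 = 59263 at 30 labels/s is 1975 s + 13 f = 0 h 32 min 55 s frame 13, i.e. 00:32:55;13.

00:32:55;13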